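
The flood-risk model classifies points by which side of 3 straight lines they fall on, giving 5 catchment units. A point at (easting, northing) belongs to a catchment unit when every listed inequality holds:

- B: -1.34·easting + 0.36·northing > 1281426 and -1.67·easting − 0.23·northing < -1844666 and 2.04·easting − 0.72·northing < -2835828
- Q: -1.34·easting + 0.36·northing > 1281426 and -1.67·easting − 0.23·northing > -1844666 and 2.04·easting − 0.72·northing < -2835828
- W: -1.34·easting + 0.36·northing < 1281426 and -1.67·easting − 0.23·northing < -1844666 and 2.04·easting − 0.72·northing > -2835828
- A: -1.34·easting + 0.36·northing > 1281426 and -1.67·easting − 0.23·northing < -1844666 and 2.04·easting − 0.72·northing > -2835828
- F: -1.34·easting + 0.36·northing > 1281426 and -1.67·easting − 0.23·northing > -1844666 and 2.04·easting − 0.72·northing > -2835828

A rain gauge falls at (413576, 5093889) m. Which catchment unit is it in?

W

-1.34·413576 + 0.36·5093889 = 1279608.200, which is < 1281426
-1.67·413576 − 0.23·5093889 = -1862266.390, which is < -1844666
2.04·413576 − 0.72·5093889 = -2823905.040, which is > -2835828
This sign pattern matches W.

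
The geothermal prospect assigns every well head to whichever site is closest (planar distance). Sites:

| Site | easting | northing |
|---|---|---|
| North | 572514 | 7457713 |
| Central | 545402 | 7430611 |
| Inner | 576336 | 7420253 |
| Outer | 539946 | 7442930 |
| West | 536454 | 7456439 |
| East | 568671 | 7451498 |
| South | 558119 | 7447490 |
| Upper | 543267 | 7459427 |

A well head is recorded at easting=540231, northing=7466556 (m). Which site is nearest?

Squared distances to each site:
North: 1120390738.000; Central: 1318782266.000; Inner: 3447538834.000; Outer: 558269101.000; West: 116619418.000; East: 1035576964.000; South: 683492900.000; Upper: 60039937.000.
Minimum at Upper.

Upper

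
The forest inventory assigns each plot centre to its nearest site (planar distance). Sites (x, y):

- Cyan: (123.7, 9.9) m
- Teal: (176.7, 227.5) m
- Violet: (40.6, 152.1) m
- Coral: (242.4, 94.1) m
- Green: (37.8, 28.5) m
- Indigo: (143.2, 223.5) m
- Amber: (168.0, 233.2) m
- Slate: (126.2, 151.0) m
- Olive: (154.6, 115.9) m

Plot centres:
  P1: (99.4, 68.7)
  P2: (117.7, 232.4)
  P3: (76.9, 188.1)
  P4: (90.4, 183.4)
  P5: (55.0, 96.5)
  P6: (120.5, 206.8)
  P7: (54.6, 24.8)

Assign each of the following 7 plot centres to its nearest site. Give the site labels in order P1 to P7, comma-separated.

P1 → Cyan (d²=4047.93)
P2 → Indigo (d²=729.46)
P3 → Violet (d²=2613.69)
P4 → Slate (d²=2331.40)
P5 → Violet (d²=3298.72)
P6 → Indigo (d²=794.18)
P7 → Green (d²=295.93)

Cyan, Indigo, Violet, Slate, Violet, Indigo, Green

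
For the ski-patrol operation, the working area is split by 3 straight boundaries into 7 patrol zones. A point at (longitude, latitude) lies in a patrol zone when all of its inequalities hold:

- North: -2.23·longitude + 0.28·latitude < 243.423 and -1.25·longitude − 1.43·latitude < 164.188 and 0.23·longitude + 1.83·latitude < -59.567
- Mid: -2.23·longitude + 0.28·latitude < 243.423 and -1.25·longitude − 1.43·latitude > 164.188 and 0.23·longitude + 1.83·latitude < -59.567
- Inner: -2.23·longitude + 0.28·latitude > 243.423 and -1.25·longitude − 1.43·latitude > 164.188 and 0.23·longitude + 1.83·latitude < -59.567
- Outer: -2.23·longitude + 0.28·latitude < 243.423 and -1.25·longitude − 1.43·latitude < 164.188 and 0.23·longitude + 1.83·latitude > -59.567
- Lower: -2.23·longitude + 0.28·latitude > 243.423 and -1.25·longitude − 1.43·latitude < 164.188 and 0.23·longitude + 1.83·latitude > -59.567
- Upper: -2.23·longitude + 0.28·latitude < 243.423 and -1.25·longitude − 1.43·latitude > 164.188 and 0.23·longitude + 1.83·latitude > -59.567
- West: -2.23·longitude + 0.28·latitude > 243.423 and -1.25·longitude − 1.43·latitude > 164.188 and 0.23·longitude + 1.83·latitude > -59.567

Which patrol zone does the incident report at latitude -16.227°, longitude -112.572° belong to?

-2.23·-112.572 + 0.28·-16.227 = 246.492, which is > 243.423
-1.25·-112.572 − 1.43·-16.227 = 163.920, which is < 164.188
0.23·-112.572 + 1.83·-16.227 = -55.587, which is > -59.567
This sign pattern matches Lower.

Lower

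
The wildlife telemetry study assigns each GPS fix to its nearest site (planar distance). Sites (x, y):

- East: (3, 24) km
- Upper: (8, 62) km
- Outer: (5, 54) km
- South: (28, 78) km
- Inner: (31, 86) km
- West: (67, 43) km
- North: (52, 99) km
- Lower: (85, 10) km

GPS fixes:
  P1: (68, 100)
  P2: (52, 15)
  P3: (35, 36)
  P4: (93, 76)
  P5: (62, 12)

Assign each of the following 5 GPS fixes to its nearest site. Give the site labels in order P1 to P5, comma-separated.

North, West, West, West, Lower

P1 → North (d²=257.00)
P2 → West (d²=1009.00)
P3 → West (d²=1073.00)
P4 → West (d²=1765.00)
P5 → Lower (d²=533.00)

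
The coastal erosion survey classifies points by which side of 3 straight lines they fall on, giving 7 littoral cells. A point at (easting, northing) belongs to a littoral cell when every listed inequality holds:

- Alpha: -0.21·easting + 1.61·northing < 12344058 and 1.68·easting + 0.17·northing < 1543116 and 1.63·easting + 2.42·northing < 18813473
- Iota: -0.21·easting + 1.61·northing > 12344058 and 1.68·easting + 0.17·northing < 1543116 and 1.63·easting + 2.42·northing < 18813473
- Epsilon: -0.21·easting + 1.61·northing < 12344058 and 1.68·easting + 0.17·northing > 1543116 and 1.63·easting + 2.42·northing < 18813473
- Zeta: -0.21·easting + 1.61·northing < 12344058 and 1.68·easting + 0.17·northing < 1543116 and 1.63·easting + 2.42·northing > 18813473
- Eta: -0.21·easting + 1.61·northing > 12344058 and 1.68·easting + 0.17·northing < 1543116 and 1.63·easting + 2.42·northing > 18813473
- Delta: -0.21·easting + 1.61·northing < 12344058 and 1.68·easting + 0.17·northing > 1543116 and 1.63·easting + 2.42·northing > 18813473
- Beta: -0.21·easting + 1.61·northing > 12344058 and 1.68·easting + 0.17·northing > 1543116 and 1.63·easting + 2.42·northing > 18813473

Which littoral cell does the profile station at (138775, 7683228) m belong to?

-0.21·138775 + 1.61·7683228 = 12340854.330, which is < 12344058
1.68·138775 + 0.17·7683228 = 1539290.760, which is < 1543116
1.63·138775 + 2.42·7683228 = 18819615.010, which is > 18813473
This sign pattern matches Zeta.

Zeta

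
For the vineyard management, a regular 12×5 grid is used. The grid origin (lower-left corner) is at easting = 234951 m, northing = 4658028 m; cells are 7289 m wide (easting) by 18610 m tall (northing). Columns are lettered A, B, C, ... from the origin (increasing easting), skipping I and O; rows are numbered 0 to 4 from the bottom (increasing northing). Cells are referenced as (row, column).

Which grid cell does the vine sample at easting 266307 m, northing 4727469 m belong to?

Column index: ⌊(266307 − 234951) / 7289⌋ = ⌊4.302⌋ = 4 → column E
Row offset from origin: ⌊(4727469 − 4658028) / 18610⌋ = ⌊3.731⌋ = 3 → row 3

(3, E)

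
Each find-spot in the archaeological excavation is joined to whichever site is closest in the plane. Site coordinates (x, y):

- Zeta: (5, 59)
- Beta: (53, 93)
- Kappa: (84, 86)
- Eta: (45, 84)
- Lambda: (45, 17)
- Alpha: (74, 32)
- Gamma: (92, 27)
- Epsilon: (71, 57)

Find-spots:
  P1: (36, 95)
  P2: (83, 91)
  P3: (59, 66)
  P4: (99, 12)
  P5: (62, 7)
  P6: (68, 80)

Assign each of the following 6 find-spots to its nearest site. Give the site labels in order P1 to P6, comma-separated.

P1 → Eta (d²=202.00)
P2 → Kappa (d²=26.00)
P3 → Epsilon (d²=225.00)
P4 → Gamma (d²=274.00)
P5 → Lambda (d²=389.00)
P6 → Kappa (d²=292.00)

Eta, Kappa, Epsilon, Gamma, Lambda, Kappa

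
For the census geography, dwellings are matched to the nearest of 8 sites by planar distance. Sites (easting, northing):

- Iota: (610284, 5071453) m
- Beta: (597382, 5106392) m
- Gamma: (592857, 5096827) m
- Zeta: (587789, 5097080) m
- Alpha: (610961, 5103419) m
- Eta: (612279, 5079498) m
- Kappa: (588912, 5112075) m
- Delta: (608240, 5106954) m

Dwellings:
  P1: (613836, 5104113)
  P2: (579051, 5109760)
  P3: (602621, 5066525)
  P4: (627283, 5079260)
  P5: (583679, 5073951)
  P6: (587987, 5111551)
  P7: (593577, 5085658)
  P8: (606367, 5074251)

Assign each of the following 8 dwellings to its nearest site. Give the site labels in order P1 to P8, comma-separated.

Alpha, Kappa, Iota, Eta, Zeta, Kappa, Gamma, Iota

P1 → Alpha (d²=8747261.00)
P2 → Kappa (d²=102598546.00)
P3 → Iota (d²=83006753.00)
P4 → Eta (d²=225176660.00)
P5 → Zeta (d²=551842741.00)
P6 → Kappa (d²=1130201.00)
P7 → Gamma (d²=125264961.00)
P8 → Iota (d²=23171693.00)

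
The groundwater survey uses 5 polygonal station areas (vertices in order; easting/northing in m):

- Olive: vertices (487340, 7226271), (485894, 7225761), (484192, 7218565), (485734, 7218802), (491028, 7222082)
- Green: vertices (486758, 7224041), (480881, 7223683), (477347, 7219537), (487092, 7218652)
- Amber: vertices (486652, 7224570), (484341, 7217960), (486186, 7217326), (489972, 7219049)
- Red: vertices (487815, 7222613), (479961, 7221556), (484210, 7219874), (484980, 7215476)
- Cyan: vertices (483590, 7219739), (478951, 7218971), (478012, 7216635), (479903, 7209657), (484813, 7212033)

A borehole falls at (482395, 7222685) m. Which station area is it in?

Cast a ray rightward from (482395, 7222685). For each polygon, the edges (by vertex number in listed order) whose endpoints lie on opposite sides of northing = 7222685, where each meets that height, and whether that is right or left of the point:
Olive: 2–3 at easting≈485166.5 (right), 5–1 at easting≈490497.1 (right) → 2 crossings.
Green: 2–3 at easting≈480030.3 (left), 4–1 at easting≈486842.0 (right) → 1 crossing.
Amber: 1–2 at easting≈485993.0 (right), 4–1 at easting≈487785.5 (right) → 2 crossings.
Red: no edge straddles that height → 0 crossings.
Cyan: no edge straddles that height → 0 crossings.
Only Green has an odd count, so the point is inside Green.

Green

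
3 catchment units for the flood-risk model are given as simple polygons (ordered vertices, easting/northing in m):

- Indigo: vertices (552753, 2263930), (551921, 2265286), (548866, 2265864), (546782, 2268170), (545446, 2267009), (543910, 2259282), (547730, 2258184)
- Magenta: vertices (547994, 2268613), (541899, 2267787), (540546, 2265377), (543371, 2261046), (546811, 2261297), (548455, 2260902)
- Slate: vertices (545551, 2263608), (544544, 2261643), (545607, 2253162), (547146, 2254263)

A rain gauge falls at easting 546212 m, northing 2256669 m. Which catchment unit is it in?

Slate

Cast a ray rightward from (546212, 2256669). For each polygon, the edges (by vertex number in listed order) whose endpoints lie on opposite sides of northing = 2256669, where each meets that height, and whether that is right or left of the point:
Indigo: no edge straddles that height → 0 crossings.
Magenta: no edge straddles that height → 0 crossings.
Slate: 2–3 at easting≈545167.4 (left), 4–1 at easting≈546735.3 (right) → 1 crossing.
Only Slate has an odd count, so the point is inside Slate.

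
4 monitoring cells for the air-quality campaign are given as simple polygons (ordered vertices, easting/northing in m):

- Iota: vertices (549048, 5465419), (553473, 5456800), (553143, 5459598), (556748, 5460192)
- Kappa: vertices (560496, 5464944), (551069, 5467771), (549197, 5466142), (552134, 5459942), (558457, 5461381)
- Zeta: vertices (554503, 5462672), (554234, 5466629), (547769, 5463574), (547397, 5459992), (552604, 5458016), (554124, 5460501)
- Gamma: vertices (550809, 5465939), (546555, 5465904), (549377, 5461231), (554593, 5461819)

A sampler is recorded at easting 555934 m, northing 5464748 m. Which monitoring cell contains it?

Cast a ray rightward from (555934, 5464748). For each polygon, the edges (by vertex number in listed order) whose endpoints lie on opposite sides of northing = 5464748, where each meets that height, and whether that is right or left of the point:
Iota: 1–2 at easting≈549392.5 (left), 4–1 at easting≈550036.5 (left) → 0 crossings.
Kappa: 3–4 at easting≈549857.4 (left), 5–1 at easting≈560383.8 (right) → 1 crossing.
Zeta: 1–2 at easting≈554361.9 (left), 2–3 at easting≈550253.4 (left) → 0 crossings.
Gamma: 2–3 at easting≈547253.1 (left), 4–1 at easting≈551902.9 (left) → 0 crossings.
Only Kappa has an odd count, so the point is inside Kappa.

Kappa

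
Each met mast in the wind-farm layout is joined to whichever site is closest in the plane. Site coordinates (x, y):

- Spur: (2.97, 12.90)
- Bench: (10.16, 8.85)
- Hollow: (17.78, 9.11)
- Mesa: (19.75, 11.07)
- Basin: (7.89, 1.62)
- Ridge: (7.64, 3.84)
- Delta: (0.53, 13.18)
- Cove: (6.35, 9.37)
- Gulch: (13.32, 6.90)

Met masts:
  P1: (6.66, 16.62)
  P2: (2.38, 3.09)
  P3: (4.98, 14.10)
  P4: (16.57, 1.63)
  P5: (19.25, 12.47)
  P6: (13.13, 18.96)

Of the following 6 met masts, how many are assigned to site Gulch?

P1 → Spur
P2 → Ridge
P3 → Spur
P4 → Gulch
P5 → Mesa
P6 → Mesa
1 of the 6 goes to Gulch.

1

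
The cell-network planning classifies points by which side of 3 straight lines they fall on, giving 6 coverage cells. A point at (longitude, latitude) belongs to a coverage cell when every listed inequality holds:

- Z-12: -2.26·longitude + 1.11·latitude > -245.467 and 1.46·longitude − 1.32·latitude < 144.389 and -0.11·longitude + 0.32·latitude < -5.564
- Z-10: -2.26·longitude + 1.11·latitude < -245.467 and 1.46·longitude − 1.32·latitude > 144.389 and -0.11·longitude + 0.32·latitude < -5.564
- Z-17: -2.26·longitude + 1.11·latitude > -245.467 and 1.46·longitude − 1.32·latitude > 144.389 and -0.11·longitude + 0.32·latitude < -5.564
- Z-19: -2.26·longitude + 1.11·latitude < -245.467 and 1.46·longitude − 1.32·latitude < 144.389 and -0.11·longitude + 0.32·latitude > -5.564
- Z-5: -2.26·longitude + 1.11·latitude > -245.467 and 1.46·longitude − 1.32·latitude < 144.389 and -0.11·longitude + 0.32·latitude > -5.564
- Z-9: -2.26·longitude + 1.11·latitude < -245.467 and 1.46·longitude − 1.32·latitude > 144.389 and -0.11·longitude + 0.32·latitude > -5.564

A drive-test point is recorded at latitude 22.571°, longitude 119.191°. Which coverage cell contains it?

Z-12

-2.26·119.191 + 1.11·22.571 = -244.318, which is > -245.467
1.46·119.191 − 1.32·22.571 = 144.225, which is < 144.389
-0.11·119.191 + 0.32·22.571 = -5.888, which is < -5.564
This sign pattern matches Z-12.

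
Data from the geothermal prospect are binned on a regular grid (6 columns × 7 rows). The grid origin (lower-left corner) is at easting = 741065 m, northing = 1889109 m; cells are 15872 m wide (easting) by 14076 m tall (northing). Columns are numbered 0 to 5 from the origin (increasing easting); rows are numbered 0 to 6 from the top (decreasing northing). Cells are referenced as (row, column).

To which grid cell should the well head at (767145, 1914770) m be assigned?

(5, 1)

Column index: ⌊(767145 − 741065) / 15872⌋ = ⌊1.643⌋ = 1
Row offset from origin: ⌊(1914770 − 1889109) / 14076⌋ = ⌊1.823⌋ = 1 → row 5 (counted from top)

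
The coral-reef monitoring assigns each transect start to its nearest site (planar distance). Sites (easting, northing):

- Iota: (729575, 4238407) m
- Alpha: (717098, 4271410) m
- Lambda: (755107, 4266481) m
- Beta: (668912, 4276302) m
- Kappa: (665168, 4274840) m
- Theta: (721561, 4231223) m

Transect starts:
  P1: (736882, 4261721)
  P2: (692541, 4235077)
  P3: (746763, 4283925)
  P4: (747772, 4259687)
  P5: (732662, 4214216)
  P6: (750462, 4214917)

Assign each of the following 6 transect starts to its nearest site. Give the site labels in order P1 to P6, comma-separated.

Lambda, Theta, Lambda, Lambda, Theta, Iota

P1 → Lambda (d²=354808225.00)
P2 → Theta (d²=857013716.00)
P3 → Lambda (d²=373915472.00)
P4 → Lambda (d²=99960661.00)
P5 → Theta (d²=412470250.00)
P6 → Iota (d²=988046869.00)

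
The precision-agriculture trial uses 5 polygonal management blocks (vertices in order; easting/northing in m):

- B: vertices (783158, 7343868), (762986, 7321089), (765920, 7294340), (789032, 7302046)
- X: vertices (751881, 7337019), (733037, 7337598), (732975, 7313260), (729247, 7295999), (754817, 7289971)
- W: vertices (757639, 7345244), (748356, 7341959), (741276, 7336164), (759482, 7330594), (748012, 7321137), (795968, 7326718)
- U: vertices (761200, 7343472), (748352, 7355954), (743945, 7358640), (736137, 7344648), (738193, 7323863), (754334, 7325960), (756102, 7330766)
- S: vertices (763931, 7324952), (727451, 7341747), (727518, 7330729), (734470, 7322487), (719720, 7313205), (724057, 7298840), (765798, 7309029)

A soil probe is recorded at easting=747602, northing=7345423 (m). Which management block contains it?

U

Cast a ray rightward from (747602, 7345423). For each polygon, the edges (by vertex number in listed order) whose endpoints lie on opposite sides of northing = 7345423, where each meets that height, and whether that is right or left of the point:
B: no edge straddles that height → 0 crossings.
X: no edge straddles that height → 0 crossings.
W: no edge straddles that height → 0 crossings.
U: 1–2 at easting≈759191.8 (right), 3–4 at easting≈736569.5 (left) → 1 crossing.
S: no edge straddles that height → 0 crossings.
Only U has an odd count, so the point is inside U.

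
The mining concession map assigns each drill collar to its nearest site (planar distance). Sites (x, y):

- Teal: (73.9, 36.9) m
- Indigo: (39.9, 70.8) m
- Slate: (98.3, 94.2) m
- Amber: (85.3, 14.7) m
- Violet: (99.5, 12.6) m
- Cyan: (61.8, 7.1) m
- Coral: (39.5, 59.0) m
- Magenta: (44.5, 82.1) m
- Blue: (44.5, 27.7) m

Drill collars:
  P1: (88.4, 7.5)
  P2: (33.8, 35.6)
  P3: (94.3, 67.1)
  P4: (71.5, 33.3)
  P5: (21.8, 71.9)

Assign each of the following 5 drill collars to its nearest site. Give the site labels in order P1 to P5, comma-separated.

P1 → Amber (d²=61.45)
P2 → Blue (d²=176.90)
P3 → Slate (d²=750.41)
P4 → Teal (d²=18.72)
P5 → Indigo (d²=328.82)

Amber, Blue, Slate, Teal, Indigo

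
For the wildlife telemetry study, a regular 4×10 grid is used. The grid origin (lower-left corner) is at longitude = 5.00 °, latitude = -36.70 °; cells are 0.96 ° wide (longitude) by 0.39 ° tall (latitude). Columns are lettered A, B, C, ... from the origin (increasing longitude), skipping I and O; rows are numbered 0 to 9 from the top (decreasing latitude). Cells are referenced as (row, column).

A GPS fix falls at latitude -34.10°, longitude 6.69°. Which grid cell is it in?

Column index: ⌊(6.69 − 5.00) / 0.96⌋ = ⌊1.760⌋ = 1 → column B
Row offset from origin: ⌊(-34.10 − -36.70) / 0.39⌋ = ⌊6.667⌋ = 6 → row 3 (counted from top)

(3, B)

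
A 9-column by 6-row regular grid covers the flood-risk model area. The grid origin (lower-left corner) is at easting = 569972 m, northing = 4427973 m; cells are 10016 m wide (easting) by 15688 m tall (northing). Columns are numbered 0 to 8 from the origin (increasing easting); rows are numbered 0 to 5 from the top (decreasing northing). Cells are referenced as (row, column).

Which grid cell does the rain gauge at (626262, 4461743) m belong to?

Column index: ⌊(626262 − 569972) / 10016⌋ = ⌊5.620⌋ = 5
Row offset from origin: ⌊(4461743 − 4427973) / 15688⌋ = ⌊2.153⌋ = 2 → row 3 (counted from top)

(3, 5)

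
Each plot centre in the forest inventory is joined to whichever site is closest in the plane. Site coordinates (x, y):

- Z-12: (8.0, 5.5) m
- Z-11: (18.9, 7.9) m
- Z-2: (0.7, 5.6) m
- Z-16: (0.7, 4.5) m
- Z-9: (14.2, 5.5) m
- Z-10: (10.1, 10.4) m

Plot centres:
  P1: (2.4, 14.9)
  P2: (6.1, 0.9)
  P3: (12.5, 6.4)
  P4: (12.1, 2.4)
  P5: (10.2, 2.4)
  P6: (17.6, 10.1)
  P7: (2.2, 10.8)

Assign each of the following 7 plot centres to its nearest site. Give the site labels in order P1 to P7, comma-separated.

P1 → Z-10 (d²=79.54)
P2 → Z-12 (d²=24.77)
P3 → Z-9 (d²=3.70)
P4 → Z-9 (d²=14.02)
P5 → Z-12 (d²=14.45)
P6 → Z-11 (d²=6.53)
P7 → Z-2 (d²=29.29)

Z-10, Z-12, Z-9, Z-9, Z-12, Z-11, Z-2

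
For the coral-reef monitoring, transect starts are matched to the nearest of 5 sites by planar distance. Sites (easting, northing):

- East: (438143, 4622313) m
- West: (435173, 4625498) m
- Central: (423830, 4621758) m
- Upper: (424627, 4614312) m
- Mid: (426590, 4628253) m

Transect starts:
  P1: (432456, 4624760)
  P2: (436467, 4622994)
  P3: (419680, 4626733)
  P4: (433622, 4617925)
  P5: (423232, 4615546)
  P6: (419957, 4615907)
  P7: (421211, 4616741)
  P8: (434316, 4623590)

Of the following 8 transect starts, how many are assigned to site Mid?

P1 → West
P2 → East
P3 → Central
P4 → East
P5 → Upper
P6 → Upper
P7 → Upper
P8 → West
0 of the 8 go to Mid.

0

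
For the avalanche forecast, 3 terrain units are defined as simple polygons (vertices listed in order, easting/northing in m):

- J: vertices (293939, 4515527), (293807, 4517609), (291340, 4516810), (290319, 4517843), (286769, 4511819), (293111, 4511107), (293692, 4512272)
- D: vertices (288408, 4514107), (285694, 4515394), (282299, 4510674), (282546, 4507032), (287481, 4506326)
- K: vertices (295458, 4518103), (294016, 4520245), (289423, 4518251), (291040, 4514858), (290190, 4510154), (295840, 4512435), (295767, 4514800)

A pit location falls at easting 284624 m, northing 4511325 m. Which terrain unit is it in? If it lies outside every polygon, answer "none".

Cast a ray rightward from (284624, 4511325). For each polygon, the edges (by vertex number in listed order) whose endpoints lie on opposite sides of northing = 4511325, where each meets that height, and whether that is right or left of the point:
J: 5–6 at easting≈291169.2 (right), 6–7 at easting≈293219.7 (right) → 2 crossings.
D: 2–3 at easting≈282767.3 (left), 5–1 at easting≈288076.6 (right) → 1 crossing.
K: 4–5 at easting≈290401.6 (right), 5–6 at easting≈293090.5 (right) → 2 crossings.
Only D has an odd count, so the point is inside D.

D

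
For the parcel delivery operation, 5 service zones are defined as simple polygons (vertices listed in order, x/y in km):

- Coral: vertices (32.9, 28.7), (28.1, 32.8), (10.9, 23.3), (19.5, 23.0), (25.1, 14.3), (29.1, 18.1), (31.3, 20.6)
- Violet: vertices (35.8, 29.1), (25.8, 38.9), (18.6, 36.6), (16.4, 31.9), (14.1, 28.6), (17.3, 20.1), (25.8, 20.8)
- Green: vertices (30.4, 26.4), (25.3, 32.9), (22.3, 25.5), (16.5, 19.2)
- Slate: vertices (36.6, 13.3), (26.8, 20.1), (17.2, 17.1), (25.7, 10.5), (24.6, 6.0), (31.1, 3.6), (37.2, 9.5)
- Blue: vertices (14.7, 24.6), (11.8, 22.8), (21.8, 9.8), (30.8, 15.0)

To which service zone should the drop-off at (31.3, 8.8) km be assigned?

Cast a ray rightward from (31.3, 8.8). For each polygon, the edges (by vertex number in listed order) whose endpoints lie on opposite sides of y = 8.8, where each meets that height, and whether that is right or left of the point:
Coral: no edge straddles that height → 0 crossings.
Violet: no edge straddles that height → 0 crossings.
Green: no edge straddles that height → 0 crossings.
Slate: 4–5 at x≈25.28 (left), 6–7 at x≈36.48 (right) → 1 crossing.
Blue: no edge straddles that height → 0 crossings.
Only Slate has an odd count, so the point is inside Slate.

Slate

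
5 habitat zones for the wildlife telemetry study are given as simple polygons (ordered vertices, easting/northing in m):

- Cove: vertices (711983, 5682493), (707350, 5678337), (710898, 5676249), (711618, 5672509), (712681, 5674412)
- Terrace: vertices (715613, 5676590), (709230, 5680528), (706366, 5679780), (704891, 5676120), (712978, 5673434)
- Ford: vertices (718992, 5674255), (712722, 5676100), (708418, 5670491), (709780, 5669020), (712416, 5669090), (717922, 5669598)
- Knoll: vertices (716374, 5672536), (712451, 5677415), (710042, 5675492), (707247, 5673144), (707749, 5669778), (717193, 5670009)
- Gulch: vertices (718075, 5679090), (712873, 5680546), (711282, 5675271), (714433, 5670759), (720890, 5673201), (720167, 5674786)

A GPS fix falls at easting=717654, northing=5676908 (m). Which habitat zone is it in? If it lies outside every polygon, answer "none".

Gulch

Cast a ray rightward from (717654, 5676908). For each polygon, the edges (by vertex number in listed order) whose endpoints lie on opposite sides of northing = 5676908, where each meets that height, and whether that is right or left of the point:
Cove: 2–3 at easting≈709778.2 (left), 5–1 at easting≈712465.4 (left) → 0 crossings.
Terrace: 1–2 at easting≈715097.6 (left), 3–4 at easting≈705208.6 (left) → 0 crossings.
Ford: no edge straddles that height → 0 crossings.
Knoll: 1–2 at easting≈712858.7 (left), 2–3 at easting≈711815.9 (left) → 0 crossings.
Gulch: 2–3 at easting≈711775.7 (left), 6–1 at easting≈719135.6 (right) → 1 crossing.
Only Gulch has an odd count, so the point is inside Gulch.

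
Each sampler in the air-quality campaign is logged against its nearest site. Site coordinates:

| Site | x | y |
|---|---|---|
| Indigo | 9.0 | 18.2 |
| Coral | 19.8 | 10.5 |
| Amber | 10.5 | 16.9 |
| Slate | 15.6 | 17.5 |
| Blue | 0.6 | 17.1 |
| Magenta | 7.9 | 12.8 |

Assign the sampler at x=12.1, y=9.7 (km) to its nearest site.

Magenta

Squared distances to each site:
Indigo: 81.860; Coral: 59.930; Amber: 54.400; Slate: 73.090; Blue: 187.010; Magenta: 27.250.
Minimum at Magenta.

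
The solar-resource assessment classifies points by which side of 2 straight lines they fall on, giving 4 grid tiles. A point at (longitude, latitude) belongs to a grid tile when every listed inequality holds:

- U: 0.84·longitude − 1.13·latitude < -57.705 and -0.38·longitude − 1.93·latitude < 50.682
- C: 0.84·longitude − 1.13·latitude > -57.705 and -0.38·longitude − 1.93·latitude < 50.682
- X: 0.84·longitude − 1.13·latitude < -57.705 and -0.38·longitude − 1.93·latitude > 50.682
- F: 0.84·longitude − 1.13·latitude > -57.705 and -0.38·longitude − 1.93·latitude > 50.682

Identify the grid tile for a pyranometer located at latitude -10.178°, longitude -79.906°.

C

0.84·-79.906 − 1.13·-10.178 = -55.620, which is > -57.705
-0.38·-79.906 − 1.93·-10.178 = 50.008, which is < 50.682
This sign pattern matches C.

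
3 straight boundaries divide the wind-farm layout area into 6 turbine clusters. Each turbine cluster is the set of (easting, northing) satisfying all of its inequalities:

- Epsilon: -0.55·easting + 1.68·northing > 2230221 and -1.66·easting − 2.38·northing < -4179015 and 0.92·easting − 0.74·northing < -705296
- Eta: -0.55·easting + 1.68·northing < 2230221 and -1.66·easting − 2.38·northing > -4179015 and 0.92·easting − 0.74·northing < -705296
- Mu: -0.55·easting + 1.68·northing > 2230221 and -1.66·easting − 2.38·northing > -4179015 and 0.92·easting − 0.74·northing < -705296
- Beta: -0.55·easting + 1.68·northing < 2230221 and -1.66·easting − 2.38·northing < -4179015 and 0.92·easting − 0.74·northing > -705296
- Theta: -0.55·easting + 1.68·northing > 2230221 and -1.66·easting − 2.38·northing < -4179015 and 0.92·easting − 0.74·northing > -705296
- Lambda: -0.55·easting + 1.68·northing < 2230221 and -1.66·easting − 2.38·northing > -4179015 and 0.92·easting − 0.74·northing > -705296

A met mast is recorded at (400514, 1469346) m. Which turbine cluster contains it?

Mu

-0.55·400514 + 1.68·1469346 = 2248218.580, which is > 2230221
-1.66·400514 − 2.38·1469346 = -4161896.720, which is > -4179015
0.92·400514 − 0.74·1469346 = -718843.160, which is < -705296
This sign pattern matches Mu.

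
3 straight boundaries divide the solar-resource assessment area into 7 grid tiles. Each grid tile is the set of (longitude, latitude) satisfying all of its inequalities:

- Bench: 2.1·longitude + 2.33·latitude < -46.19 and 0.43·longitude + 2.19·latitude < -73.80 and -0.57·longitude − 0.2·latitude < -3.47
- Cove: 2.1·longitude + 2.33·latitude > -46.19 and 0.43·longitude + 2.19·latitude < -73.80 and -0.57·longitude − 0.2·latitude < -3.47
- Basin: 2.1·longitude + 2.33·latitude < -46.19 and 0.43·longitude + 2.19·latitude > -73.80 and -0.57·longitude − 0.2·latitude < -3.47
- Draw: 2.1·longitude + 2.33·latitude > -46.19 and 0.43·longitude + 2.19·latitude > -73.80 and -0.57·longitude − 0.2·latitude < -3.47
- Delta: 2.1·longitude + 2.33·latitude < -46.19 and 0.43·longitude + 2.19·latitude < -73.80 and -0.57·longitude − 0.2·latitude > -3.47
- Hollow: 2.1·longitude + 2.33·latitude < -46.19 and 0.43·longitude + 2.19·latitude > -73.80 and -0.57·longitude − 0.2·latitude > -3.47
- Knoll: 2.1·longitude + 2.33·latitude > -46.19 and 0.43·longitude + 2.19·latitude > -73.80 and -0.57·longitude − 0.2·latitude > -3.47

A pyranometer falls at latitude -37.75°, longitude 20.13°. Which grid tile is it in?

Cove

2.1·20.13 + 2.33·-37.75 = -45.684, which is > -46.19
0.43·20.13 + 2.19·-37.75 = -74.017, which is < -73.80
-0.57·20.13 − 0.2·-37.75 = -3.924, which is < -3.47
This sign pattern matches Cove.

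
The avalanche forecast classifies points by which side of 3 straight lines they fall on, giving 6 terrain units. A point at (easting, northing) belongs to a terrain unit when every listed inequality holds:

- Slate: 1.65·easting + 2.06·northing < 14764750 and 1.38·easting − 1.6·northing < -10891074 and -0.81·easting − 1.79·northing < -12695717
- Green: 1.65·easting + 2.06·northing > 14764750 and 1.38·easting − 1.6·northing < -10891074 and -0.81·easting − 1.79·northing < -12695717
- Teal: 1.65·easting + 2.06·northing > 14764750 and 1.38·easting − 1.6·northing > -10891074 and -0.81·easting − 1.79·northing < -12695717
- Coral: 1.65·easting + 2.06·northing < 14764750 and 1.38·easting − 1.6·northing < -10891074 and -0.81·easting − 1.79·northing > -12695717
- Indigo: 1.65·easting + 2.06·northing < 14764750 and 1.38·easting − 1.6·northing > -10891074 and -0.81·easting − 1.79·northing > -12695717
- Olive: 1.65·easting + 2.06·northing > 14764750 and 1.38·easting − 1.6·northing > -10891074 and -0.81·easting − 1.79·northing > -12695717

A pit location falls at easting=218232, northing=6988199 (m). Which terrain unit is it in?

Indigo

1.65·218232 + 2.06·6988199 = 14755772.740, which is < 14764750
1.38·218232 − 1.6·6988199 = -10879958.240, which is > -10891074
-0.81·218232 − 1.79·6988199 = -12685644.130, which is > -12695717
This sign pattern matches Indigo.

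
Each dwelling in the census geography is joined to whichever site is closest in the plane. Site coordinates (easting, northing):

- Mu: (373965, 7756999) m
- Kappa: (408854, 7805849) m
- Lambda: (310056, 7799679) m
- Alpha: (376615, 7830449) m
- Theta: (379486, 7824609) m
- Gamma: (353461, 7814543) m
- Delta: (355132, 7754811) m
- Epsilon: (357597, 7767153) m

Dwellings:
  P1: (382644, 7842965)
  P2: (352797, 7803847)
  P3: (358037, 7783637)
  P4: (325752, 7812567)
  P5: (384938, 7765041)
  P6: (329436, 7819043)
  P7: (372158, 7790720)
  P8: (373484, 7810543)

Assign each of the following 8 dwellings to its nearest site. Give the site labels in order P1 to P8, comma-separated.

Alpha, Gamma, Epsilon, Lambda, Mu, Gamma, Epsilon, Theta

P1 → Alpha (d²=192999097.00)
P2 → Gamma (d²=114845312.00)
P3 → Epsilon (d²=271915856.00)
P4 → Lambda (d²=412464960.00)
P5 → Mu (d²=185080493.00)
P6 → Gamma (d²=597450625.00)
P7 → Epsilon (d²=767426210.00)
P8 → Theta (d²=233876360.00)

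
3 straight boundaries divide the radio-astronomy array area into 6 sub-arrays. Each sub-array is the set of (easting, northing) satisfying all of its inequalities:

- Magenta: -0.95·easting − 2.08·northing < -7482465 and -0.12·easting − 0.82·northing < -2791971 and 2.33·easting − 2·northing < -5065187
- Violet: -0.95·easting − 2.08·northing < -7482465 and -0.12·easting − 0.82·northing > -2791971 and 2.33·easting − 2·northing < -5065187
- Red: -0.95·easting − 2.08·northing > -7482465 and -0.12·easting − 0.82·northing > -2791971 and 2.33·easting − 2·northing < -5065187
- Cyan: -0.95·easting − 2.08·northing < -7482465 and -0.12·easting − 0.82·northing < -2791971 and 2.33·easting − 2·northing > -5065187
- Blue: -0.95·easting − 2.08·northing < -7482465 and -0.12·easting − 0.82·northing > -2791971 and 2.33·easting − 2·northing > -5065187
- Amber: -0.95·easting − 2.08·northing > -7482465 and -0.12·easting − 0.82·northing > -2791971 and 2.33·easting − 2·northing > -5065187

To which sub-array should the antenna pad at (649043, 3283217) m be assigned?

Amber

-0.95·649043 − 2.08·3283217 = -7445682.210, which is > -7482465
-0.12·649043 − 0.82·3283217 = -2770123.100, which is > -2791971
2.33·649043 − 2·3283217 = -5054163.810, which is > -5065187
This sign pattern matches Amber.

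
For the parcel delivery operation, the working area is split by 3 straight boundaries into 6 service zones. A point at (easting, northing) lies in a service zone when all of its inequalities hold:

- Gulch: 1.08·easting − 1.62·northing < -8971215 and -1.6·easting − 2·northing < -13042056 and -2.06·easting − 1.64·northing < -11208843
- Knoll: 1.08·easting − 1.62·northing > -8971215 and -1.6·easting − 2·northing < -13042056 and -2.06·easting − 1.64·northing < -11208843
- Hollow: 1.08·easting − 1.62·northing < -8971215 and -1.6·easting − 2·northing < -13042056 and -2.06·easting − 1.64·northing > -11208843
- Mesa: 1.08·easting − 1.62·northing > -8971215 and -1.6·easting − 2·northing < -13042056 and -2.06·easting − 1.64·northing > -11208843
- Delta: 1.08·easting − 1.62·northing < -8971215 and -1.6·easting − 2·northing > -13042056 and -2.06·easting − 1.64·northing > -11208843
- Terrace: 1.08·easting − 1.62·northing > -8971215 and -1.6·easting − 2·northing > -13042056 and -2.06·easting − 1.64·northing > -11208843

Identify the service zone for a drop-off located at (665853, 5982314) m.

1.08·665853 − 1.62·5982314 = -8972227.440, which is < -8971215
-1.6·665853 − 2·5982314 = -13029992.800, which is > -13042056
-2.06·665853 − 1.64·5982314 = -11182652.140, which is > -11208843
This sign pattern matches Delta.

Delta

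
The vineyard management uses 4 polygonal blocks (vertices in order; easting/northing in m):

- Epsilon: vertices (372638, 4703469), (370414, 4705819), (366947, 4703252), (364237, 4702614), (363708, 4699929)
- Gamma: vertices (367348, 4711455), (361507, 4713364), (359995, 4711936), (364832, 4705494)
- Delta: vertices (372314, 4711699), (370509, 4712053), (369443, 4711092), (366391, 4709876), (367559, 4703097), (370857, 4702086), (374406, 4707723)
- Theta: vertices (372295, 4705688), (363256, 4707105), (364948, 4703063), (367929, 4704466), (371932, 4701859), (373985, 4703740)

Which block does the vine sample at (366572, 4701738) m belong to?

Cast a ray rightward from (366572, 4701738). For each polygon, the edges (by vertex number in listed order) whose endpoints lie on opposite sides of northing = 4701738, where each meets that height, and whether that is right or left of the point:
Epsilon: 4–5 at easting≈364064.4 (left), 5–1 at easting≈368271.4 (right) → 1 crossing.
Gamma: no edge straddles that height → 0 crossings.
Delta: no edge straddles that height → 0 crossings.
Theta: no edge straddles that height → 0 crossings.
Only Epsilon has an odd count, so the point is inside Epsilon.

Epsilon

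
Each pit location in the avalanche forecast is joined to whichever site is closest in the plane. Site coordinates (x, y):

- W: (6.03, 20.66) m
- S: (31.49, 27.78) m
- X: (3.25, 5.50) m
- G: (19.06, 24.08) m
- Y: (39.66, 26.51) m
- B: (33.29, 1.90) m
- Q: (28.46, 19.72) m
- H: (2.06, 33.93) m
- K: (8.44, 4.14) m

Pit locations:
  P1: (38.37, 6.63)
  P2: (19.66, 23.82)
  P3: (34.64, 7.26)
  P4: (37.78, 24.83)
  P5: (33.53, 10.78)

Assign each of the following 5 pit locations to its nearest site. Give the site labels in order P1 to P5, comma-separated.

B, G, B, Y, B

P1 → B (d²=48.18)
P2 → G (d²=0.43)
P3 → B (d²=30.55)
P4 → Y (d²=6.36)
P5 → B (d²=78.91)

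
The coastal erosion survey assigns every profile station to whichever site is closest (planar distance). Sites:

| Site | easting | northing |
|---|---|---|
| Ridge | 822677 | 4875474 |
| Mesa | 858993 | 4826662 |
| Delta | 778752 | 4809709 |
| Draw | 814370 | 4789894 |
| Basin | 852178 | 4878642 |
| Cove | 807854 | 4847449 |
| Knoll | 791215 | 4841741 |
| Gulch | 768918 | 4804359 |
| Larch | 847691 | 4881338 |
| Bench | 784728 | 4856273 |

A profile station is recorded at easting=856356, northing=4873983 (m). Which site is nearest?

Squared distances to each site:
Ridge: 1136498122.000; Mesa: 2246230810.000; Delta: 10153527892.000; Draw: 8833784117.000; Basin: 39161965.000; Cove: 3056497160.000; Knoll: 5282896445.000; Gulch: 12492905220.000; Larch: 129178250.000; Bench: 5444214484.000.
Minimum at Basin.

Basin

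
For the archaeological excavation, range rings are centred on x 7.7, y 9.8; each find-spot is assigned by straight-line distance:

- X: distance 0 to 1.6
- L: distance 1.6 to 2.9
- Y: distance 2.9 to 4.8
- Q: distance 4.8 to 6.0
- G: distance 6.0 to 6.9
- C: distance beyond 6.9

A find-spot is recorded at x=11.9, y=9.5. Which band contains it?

Y

Distance = √((11.9−7.7)² + (9.5−9.8)²) = √(17.640 + 0.090) = 4.211.
2.9 ≤ 4.211 < 4.8 → Y.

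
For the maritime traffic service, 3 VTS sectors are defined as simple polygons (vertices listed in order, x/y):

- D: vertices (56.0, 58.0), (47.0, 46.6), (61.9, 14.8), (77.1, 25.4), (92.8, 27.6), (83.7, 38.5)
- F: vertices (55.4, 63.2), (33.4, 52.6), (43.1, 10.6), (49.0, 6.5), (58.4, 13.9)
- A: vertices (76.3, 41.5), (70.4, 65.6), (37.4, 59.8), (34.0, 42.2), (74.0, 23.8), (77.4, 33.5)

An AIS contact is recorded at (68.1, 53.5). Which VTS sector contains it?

A

Cast a ray rightward from (68.1, 53.5). For each polygon, the edges (by vertex number in listed order) whose endpoints lie on opposite sides of y = 53.5, where each meets that height, and whether that is right or left of the point:
D: 1–2 at x≈52.45 (left), 6–1 at x≈62.39 (left) → 0 crossings.
F: 1–2 at x≈35.27 (left), 5–1 at x≈55.99 (left) → 0 crossings.
A: 1–2 at x≈73.36 (right), 3–4 at x≈36.18 (left) → 1 crossing.
Only A has an odd count, so the point is inside A.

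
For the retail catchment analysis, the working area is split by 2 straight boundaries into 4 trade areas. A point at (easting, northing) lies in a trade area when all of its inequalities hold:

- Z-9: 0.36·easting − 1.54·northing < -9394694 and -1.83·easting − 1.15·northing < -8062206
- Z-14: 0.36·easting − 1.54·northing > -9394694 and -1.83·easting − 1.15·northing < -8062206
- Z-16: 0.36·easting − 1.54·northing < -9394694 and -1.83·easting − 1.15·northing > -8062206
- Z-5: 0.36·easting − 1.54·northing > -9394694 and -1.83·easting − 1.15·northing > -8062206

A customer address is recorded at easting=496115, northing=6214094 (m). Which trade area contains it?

0.36·496115 − 1.54·6214094 = -9391103.360, which is > -9394694
-1.83·496115 − 1.15·6214094 = -8054098.550, which is > -8062206
This sign pattern matches Z-5.

Z-5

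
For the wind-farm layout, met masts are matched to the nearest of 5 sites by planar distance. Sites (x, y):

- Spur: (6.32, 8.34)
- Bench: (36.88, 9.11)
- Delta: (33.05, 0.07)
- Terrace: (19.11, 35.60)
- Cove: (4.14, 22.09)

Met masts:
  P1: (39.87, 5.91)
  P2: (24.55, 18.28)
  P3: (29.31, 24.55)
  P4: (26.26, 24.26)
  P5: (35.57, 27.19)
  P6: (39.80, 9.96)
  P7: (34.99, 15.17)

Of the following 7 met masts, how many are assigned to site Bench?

P1 → Bench
P2 → Bench
P3 → Terrace
P4 → Terrace
P5 → Bench
P6 → Bench
P7 → Bench
5 of the 7 go to Bench.

5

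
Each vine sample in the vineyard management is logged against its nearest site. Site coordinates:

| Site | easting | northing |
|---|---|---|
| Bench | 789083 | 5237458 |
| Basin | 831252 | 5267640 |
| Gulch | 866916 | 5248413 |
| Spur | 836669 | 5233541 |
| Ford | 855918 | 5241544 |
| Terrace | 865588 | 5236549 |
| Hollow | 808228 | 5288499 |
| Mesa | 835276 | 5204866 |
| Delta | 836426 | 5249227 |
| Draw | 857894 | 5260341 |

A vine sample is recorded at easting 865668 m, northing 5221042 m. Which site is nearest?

Terrace

Squared distances to each site:
Bench: 6134747281.000; Basin: 3355834660.000; Gulch: 750729145.000; Spur: 997167002.000; Ford: 515394504.000; Terrace: 240473449.000; Hollow: 7849800449.000; Mesa: 1185336640.000; Delta: 1649488789.000; Draw: 1604846477.000.
Minimum at Terrace.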